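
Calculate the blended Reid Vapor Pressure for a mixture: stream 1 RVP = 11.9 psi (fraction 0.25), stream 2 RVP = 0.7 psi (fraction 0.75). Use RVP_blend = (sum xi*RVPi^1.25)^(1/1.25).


Chevron index: RVP_blend = (sum xi*RVPi^1.25)^(1/1.25)
RVP^1.25 terms: 0.25 * 11.9^1.25 + 0.75 * 0.7^1.25 = 6.00574
RVP_blend = 6.00574^(1/1.25) = 4.196

4.196 psi


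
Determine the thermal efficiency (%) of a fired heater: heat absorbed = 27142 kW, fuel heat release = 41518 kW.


Furnace efficiency = Q_absorbed / Q_fuel * 100
= 27142 / 41518 * 100 = 65.37

65.37 %


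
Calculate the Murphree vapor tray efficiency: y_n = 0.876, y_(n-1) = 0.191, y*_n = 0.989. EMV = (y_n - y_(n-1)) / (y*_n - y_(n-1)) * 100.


Murphree vapor efficiency: EMV = (y_n - y_(n-1)) / (y*_n - y_(n-1)) * 100
EMV = (0.876 - 0.191) / (0.989 - 0.191) * 100 = 0.685 / 0.798 * 100 = 85.84

85.84 %


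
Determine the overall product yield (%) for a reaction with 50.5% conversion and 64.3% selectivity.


Overall yield = conversion (%) * selectivity (%) / 100
Conversion = 50.5%, Selectivity = 64.3%
Y = 50.5 * 64.3 / 100
= 32.4715 %

32.4715 %


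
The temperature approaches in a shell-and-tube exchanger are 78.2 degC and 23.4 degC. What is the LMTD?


LMTD = (dT1 - dT2) / ln(dT1/dT2)
= (78.2 - 23.4) / ln(78.2 / 23.4) = 54.8 / 1.20653 = 45.42

45.42 degC


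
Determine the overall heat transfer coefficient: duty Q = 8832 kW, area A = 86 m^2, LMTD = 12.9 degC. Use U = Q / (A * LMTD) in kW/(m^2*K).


From Q = U*A*LMTD, U = Q / (A * LMTD)
U = 8832 / (86 * 12.9) = 8832 / 1109.4 = 7.961

7.961 kW/(m^2*K)


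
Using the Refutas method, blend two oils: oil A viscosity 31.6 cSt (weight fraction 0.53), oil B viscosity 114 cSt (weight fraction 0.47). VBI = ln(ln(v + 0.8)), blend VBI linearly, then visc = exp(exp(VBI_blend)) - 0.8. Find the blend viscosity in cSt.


Refutas method: VBN_i = 14.534*ln(ln(visc_i + 0.8)) + 10.975, blended linearly by mass fraction; since VBN is linear in VBI_i = ln(ln(visc_i + 0.8)) and the fractions sum to 1, blend VBI directly: visc = exp(exp(VBI_blend)) - 0.8
VBI_1 = ln(ln(31.6 + 0.8)) = 1.2465
VBI_2 = ln(ln(114 + 0.8)) = 1.55671
VBI_blend = 0.53 * 1.2465 + 0.47 * 1.55671 = 1.3923
visc_blend = exp(exp(1.3923)) - 0.8 = 55.13

55.13 cSt


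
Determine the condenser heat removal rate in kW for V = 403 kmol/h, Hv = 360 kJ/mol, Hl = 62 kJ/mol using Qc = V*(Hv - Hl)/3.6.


Qc = 403 * (360 - 62) / 3.6 = 403 * 298 / 3.6 = 33360

33360 kW


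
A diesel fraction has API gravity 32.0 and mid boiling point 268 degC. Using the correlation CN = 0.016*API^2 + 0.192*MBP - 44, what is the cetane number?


CN = 0.016 * 32.0^2 + 0.192 * 268 - 44
CN = 16.384 + 51.456 - 44 = 23.84

23.84


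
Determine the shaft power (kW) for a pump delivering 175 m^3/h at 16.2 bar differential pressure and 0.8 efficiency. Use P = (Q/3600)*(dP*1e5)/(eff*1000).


Q = 175 / 3600 = 0.0486111 m^3/s
P = 0.0486111 * (16.2 * 1e5) / 0.8 / 1000 = 98.44

98.44 kW


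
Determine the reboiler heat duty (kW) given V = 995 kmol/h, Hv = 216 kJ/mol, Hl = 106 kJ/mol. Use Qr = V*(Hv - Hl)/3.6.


Qr = 995 * (216 - 106) / 3.6 = 995 * 110 / 3.6 = 30400

30400 kW


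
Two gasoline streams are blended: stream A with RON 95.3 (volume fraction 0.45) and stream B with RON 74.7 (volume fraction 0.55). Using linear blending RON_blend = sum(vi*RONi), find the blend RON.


Linear blending: RON_blend = sum(vi * RONi)
Contribution 1: 0.45 * 95.3 = 42.885
Contribution 2: 0.55 * 74.7 = 41.085
RON_blend = 42.885 + 41.085 = 83.97

83.97


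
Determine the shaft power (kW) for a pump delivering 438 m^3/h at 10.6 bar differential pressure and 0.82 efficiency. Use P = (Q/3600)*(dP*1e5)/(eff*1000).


Q = 438 / 3600 = 0.121667 m^3/s
P = 0.121667 * (10.6 * 1e5) / 0.82 / 1000 = 157.3

157.3 kW


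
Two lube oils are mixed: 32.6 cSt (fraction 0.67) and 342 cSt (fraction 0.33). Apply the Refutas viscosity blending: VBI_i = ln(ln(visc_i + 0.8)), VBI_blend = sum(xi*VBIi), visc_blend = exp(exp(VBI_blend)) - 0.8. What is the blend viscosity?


Refutas method: VBN_i = 14.534*ln(ln(visc_i + 0.8)) + 10.975, blended linearly by mass fraction; since VBN is linear in VBI_i = ln(ln(visc_i + 0.8)) and the fractions sum to 1, blend VBI directly: visc = exp(exp(VBI_blend)) - 0.8
VBI_1 = ln(ln(32.6 + 0.8)) = 1.2552
VBI_2 = ln(ln(342 + 0.8)) = 1.76424
VBI_blend = 0.67 * 1.2552 + 0.33 * 1.76424 = 1.42318
visc_blend = exp(exp(1.42318)) - 0.8 = 62.65

62.65 cSt


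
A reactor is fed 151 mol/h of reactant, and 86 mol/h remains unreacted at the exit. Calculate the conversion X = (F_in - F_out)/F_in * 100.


X = (F_in - F_out) / F_in * 100
Moles reacted = 151 - 86 = 65
X = 65 / 151 * 100
= 0.4305 * 100
= 43.05 %

43.05 %


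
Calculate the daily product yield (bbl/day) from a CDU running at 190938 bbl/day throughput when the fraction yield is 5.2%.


Crude throughput = 190938 bbl/day
Fraction yield = 5.2%
yield = throughput * fraction / 100
yield = 190938 * 5.2 / 100 = 9928.776

9928.776 bbl/day


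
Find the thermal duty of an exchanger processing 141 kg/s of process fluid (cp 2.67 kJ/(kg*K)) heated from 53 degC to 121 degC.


Q = m_dot * cp * delta_T
delta_T = 121 - 53 = 68 K
Q = 141 * 2.67 * 68
= 376.47 * 68
= 25599.96 kW

25599.96 kW


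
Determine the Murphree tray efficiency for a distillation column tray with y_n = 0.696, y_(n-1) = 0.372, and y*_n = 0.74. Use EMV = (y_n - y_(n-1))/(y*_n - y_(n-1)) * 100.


Murphree vapor efficiency: EMV = (y_n - y_(n-1)) / (y*_n - y_(n-1)) * 100
EMV = (0.696 - 0.372) / (0.74 - 0.372) * 100 = 0.324 / 0.368 * 100 = 88.04

88.04 %


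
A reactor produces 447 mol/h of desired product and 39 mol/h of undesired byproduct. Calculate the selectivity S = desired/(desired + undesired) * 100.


Selectivity = desired / (desired + undesired) * 100
Total products = 447 + 39 = 486 mol/h
S = 447 / 486 * 100
= 0.9198 * 100
= 91.98 %

91.98 %


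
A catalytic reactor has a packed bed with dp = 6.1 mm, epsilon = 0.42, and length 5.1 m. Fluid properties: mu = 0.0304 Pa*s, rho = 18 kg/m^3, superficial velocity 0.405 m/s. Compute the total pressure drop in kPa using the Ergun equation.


dp = 6.1 mm = 0.0061 m
Viscous term = 150*0.0304*0.405*(1-0.42)^2 / (0.0061^2*0.42^3) = 225356
Inertial term = 1.75*18*0.405^2*(1-0.42) / (0.0061*0.42^3) = 6630.88
dP/L = 225356 + 6630.88 = 231987 Pa/m
dP = 231987 * 5.1 / 1000 = 1183 kPa

1183 kPa


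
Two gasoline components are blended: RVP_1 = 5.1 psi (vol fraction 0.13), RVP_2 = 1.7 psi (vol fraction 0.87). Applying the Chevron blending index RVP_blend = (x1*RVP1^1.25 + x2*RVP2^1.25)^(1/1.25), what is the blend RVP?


Chevron index: RVP_blend = (sum xi*RVPi^1.25)^(1/1.25)
RVP^1.25 terms: 0.13 * 5.1^1.25 + 0.87 * 1.7^1.25 = 2.68515
RVP_blend = 2.68515^(1/1.25) = 2.204

2.204 psi


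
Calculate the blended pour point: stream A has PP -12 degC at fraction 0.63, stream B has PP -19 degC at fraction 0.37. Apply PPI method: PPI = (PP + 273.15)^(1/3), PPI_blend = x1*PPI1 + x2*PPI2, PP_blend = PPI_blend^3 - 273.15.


PPI_1 = (-12 + 273.15)^(1/3) = 6.391901
PPI_2 = (-19 + 273.15)^(1/3) = 6.334272
PPI_blend = 0.63 * 6.391901 + 0.37 * 6.334272 = 6.370578
PP_blend = 6.370578^3 - 273.15 = 258.5452 - 273.15 = -14.6

-14.6 degC


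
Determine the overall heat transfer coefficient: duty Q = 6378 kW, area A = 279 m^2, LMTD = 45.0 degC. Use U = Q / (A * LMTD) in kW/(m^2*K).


From Q = U*A*LMTD, U = Q / (A * LMTD)
U = 6378 / (279 * 45.0) = 6378 / 12555 = 0.5080

0.5080 kW/(m^2*K)


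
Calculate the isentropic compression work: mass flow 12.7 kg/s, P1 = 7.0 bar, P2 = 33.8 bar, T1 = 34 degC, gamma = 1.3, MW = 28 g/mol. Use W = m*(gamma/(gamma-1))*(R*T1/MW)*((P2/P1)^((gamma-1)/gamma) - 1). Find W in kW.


Isentropic work: W = m*(gamma/(gamma-1))*(R*T1/MW)*((P2/P1)^((gamma-1)/gamma) - 1)
T1 = 34 + 273.15 = 307.15 K
Pressure ratio = 33.8 / 7.0 = 4.82857
Exponent = (1.3 - 1)/1.3 = 0.230769
(P2/P1)^exp - 1 = 4.82857^0.230769 - 1 = 0.43815
W = 12.7 * 1.3 / 0.3 * 8.314 * 307.15 / 28 * 0.43815 = 2199

2199 kW


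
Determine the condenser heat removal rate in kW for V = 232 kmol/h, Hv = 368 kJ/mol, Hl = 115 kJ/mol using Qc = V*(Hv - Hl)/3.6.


Qc = 232 * (368 - 115) / 3.6 = 232 * 253 / 3.6 = 16300

16300 kW


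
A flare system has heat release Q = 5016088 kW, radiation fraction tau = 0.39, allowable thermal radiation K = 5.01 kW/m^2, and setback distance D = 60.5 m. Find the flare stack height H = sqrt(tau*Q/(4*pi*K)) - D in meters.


tau*Q/(4*pi*K) = 0.39 * 5016088 / (4 * pi * 5.01) = 31072.9
sqrt(31072.9) = 176.275
H = 176.275 - 60.5 = 115.8

115.8 m


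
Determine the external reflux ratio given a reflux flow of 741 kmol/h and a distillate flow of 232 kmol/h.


Reflux ratio definition: R = L / D (liquid returned / distillate withdrawn)
L = 741 kmol/h, D = 232 kmol/h
R = 741 / 232 = 3.194

3.194


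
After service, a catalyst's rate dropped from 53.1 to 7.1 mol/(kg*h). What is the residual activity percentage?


Activity (%) = (rate_used / rate_fresh) * 100
rate_used = 7.1, rate_fresh = 53.1
= (7.1 / 53.1) * 100
= 0.1337 * 100 = 13.37

13.37 %


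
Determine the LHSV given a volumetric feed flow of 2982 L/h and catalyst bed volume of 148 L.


LHSV = volumetric feed rate / catalyst volume
= 2982 L/h / 148 L
= 20.15 h^-1

20.15 h^-1


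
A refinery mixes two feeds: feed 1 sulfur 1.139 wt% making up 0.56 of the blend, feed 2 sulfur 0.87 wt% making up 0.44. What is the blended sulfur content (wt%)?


Linear sulfur blending: S_blend = x1*S1 + x2*S2
Contribution 1: 0.56 * 1.139 = 0.63784 wt%
Contribution 2: 0.44 * 0.87 = 0.3828 wt%
S_blend = 0.63784 + 0.3828 = 1.02064

1.02064 wt%


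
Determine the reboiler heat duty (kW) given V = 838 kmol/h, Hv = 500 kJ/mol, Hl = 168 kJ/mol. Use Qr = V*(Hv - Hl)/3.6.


Qr = 838 * (500 - 168) / 3.6 = 838 * 332 / 3.6 = 77280

77280 kW


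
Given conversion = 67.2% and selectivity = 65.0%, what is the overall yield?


Overall yield = conversion (%) * selectivity (%) / 100
Conversion = 67.2%, Selectivity = 65.0%
Y = 67.2 * 65.0 / 100
= 43.68 %

43.68 %


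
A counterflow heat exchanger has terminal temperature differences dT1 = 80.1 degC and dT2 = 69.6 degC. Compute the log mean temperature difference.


LMTD = (dT1 - dT2) / ln(dT1/dT2)
= (80.1 - 69.6) / ln(80.1 / 69.6) = 10.5 / 0.140511 = 74.73

74.73 degC


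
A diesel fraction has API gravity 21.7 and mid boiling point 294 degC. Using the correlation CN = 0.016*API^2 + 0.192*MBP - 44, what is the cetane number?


CN = 0.016 * 21.7^2 + 0.192 * 294 - 44
CN = 7.53424 + 56.448 - 44 = 19.98224

19.98224


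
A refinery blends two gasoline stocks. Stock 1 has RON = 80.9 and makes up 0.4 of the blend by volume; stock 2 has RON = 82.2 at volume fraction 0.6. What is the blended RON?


Linear blending: RON_blend = sum(vi * RONi)
Contribution 1: 0.4 * 80.9 = 32.36
Contribution 2: 0.6 * 82.2 = 49.32
RON_blend = 32.36 + 49.32 = 81.68

81.68


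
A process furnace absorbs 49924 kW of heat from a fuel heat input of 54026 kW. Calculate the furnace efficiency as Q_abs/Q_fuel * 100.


Furnace efficiency = Q_absorbed / Q_fuel * 100
= 49924 / 54026 * 100 = 92.41

92.41 %


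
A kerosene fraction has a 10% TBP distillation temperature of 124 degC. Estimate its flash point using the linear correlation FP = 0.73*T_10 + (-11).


FP = 0.73 * 124 + (-11) = 79.52

79.52 degC


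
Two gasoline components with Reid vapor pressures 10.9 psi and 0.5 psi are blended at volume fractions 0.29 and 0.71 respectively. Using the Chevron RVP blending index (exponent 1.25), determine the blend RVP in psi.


Chevron index: RVP_blend = (sum xi*RVPi^1.25)^(1/1.25)
RVP^1.25 terms: 0.29 * 10.9^1.25 + 0.71 * 0.5^1.25 = 6.04208
RVP_blend = 6.04208^(1/1.25) = 4.216

4.216 psi


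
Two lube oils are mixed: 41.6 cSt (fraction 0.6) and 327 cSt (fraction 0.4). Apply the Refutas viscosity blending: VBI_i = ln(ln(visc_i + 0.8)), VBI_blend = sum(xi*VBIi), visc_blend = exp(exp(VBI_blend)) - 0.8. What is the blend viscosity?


Refutas method: VBN_i = 14.534*ln(ln(visc_i + 0.8)) + 10.975, blended linearly by mass fraction; since VBN is linear in VBI_i = ln(ln(visc_i + 0.8)) and the fractions sum to 1, blend VBI directly: visc = exp(exp(VBI_blend)) - 0.8
VBI_1 = ln(ln(41.6 + 0.8)) = 1.321
VBI_2 = ln(ln(327 + 0.8)) = 1.75655
VBI_blend = 0.6 * 1.321 + 0.4 * 1.75655 = 1.49522
visc_blend = exp(exp(1.49522)) - 0.8 = 85.71

85.71 cSt


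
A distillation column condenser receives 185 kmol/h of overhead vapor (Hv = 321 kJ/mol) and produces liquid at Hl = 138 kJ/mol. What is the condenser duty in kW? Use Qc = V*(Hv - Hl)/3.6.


Qc = 185 * (321 - 138) / 3.6 = 185 * 183 / 3.6 = 9404

9404 kW


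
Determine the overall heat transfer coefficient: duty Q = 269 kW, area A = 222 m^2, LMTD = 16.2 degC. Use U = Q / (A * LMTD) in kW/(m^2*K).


From Q = U*A*LMTD, U = Q / (A * LMTD)
U = 269 / (222 * 16.2) = 269 / 3596.4 = 0.07480

0.07480 kW/(m^2*K)


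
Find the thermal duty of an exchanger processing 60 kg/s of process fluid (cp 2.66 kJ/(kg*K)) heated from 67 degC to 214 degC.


Q = m_dot * cp * delta_T
delta_T = 214 - 67 = 147 K
Q = 60 * 2.66 * 147
= 159.6 * 147
= 23461.2 kW

23461.2 kW


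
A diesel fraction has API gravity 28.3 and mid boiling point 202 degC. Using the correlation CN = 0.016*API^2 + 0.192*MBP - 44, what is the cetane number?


CN = 0.016 * 28.3^2 + 0.192 * 202 - 44
CN = 12.81424 + 38.784 - 44 = 7.59824

7.59824


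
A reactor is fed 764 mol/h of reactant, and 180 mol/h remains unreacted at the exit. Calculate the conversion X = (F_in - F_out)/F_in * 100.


X = (F_in - F_out) / F_in * 100
Moles reacted = 764 - 180 = 584
X = 584 / 764 * 100
= 0.7644 * 100
= 76.44 %

76.44 %


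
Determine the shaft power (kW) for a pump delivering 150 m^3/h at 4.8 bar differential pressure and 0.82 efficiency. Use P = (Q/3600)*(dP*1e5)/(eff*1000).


Q = 150 / 3600 = 0.0416667 m^3/s
P = 0.0416667 * (4.8 * 1e5) / 0.82 / 1000 = 24.39

24.39 kW


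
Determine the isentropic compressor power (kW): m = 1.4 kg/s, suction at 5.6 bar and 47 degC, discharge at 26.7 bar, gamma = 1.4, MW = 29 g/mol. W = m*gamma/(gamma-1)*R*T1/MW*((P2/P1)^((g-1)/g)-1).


Isentropic work: W = m*(gamma/(gamma-1))*(R*T1/MW)*((P2/P1)^((gamma-1)/gamma) - 1)
T1 = 47 + 273.15 = 320.15 K
Pressure ratio = 26.7 / 5.6 = 4.76786
Exponent = (1.4 - 1)/1.4 = 0.285714
(P2/P1)^exp - 1 = 4.76786^0.285714 - 1 = 0.562451
W = 1.4 * 1.4 / 0.4 * 8.314 * 320.15 / 29 * 0.562451 = 253.0

253.0 kW


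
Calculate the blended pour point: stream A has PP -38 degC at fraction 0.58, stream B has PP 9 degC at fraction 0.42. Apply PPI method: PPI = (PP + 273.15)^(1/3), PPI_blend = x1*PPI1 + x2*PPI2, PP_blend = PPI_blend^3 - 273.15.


PPI_1 = (-38 + 273.15)^(1/3) = 6.172318
PPI_2 = (9 + 273.15)^(1/3) = 6.558835
PPI_blend = 0.58 * 6.172318 + 0.42 * 6.558835 = 6.334655
PP_blend = 6.334655^3 - 273.15 = 254.1961 - 273.15 = -18.95

-18.95 degC


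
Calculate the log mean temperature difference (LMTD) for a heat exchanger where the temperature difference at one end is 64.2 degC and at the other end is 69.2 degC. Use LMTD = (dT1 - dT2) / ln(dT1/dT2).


LMTD = (dT1 - dT2) / ln(dT1/dT2)
= (64.2 - 69.2) / ln(64.2 / 69.2) = -5 / -0.0749977 = 66.67

66.67 degC


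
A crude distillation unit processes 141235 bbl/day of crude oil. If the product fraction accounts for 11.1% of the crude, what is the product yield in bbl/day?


Crude throughput = 141235 bbl/day
Fraction yield = 11.1%
yield = throughput * fraction / 100
yield = 141235 * 11.1 / 100 = 15677.085

15677.085 bbl/day


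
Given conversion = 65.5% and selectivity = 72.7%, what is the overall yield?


Overall yield = conversion (%) * selectivity (%) / 100
Conversion = 65.5%, Selectivity = 72.7%
Y = 65.5 * 72.7 / 100
= 47.6185 %

47.6185 %


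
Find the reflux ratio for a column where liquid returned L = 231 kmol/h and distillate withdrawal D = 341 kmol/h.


Reflux ratio definition: R = L / D (liquid returned / distillate withdrawn)
L = 231 kmol/h, D = 341 kmol/h
R = 231 / 341 = 0.6774

0.6774


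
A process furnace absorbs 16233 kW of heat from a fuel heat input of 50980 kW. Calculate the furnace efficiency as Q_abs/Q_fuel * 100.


Furnace efficiency = Q_absorbed / Q_fuel * 100
= 16233 / 50980 * 100 = 31.84

31.84 %


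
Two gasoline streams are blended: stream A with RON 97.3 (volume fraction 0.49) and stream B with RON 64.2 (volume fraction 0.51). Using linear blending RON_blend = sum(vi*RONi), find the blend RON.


Linear blending: RON_blend = sum(vi * RONi)
Contribution 1: 0.49 * 97.3 = 47.677
Contribution 2: 0.51 * 64.2 = 32.742
RON_blend = 47.677 + 32.742 = 80.419

80.419


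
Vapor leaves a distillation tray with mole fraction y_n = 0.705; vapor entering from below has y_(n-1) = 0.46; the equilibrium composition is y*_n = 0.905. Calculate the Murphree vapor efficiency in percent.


Murphree vapor efficiency: EMV = (y_n - y_(n-1)) / (y*_n - y_(n-1)) * 100
EMV = (0.705 - 0.46) / (0.905 - 0.46) * 100 = 0.245 / 0.445 * 100 = 55.06

55.06 %


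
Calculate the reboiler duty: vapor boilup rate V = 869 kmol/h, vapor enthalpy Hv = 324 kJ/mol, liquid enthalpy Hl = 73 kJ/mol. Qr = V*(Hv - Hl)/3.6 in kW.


Qr = 869 * (324 - 73) / 3.6 = 869 * 251 / 3.6 = 60590

60590 kW


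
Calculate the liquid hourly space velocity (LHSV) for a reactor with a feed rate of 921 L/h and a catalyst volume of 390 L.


LHSV = volumetric feed rate / catalyst volume
= 921 L/h / 390 L
= 2.362 h^-1

2.362 h^-1


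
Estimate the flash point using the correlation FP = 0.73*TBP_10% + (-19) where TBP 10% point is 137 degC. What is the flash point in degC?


FP = 0.73 * 137 + (-19) = 81.01

81.01 degC


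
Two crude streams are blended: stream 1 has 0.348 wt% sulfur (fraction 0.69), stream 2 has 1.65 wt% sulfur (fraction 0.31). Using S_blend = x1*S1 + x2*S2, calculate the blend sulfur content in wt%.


Linear sulfur blending: S_blend = x1*S1 + x2*S2
Contribution 1: 0.69 * 0.348 = 0.24012 wt%
Contribution 2: 0.31 * 1.65 = 0.5115 wt%
S_blend = 0.24012 + 0.5115 = 0.75162

0.75162 wt%


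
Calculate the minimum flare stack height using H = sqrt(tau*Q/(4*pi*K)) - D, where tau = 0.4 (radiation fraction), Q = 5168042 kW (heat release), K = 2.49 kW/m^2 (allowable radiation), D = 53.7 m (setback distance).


tau*Q/(4*pi*K) = 0.4 * 5168042 / (4 * pi * 2.49) = 66065.8
sqrt(66065.8) = 257.033
H = 257.033 - 53.7 = 203.3

203.3 m


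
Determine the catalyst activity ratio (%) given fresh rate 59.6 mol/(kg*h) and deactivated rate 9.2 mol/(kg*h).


Activity (%) = (rate_used / rate_fresh) * 100
rate_used = 9.2, rate_fresh = 59.6
= (9.2 / 59.6) * 100
= 0.1544 * 100 = 15.44

15.44 %


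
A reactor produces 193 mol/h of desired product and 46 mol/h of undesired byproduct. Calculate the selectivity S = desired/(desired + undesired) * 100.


Selectivity = desired / (desired + undesired) * 100
Total products = 193 + 46 = 239 mol/h
S = 193 / 239 * 100
= 0.8075 * 100
= 80.75 %

80.75 %


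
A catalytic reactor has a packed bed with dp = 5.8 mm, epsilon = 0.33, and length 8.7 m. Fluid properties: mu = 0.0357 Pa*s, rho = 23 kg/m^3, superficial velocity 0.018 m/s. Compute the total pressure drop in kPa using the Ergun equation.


dp = 5.8 mm = 0.0058 m
Viscous term = 150*0.0357*0.018*(1-0.33)^2 / (0.0058^2*0.33^3) = 35791.8
Inertial term = 1.75*23*0.018^2*(1-0.33) / (0.0058*0.33^3) = 41.9195
dP/L = 35791.8 + 41.9195 = 35833.7 Pa/m
dP = 35833.7 * 8.7 / 1000 = 311.8 kPa

311.8 kPa


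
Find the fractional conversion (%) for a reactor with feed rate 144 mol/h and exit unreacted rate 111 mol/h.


X = (F_in - F_out) / F_in * 100
Moles reacted = 144 - 111 = 33
X = 33 / 144 * 100
= 0.2292 * 100
= 22.92 %

22.92 %


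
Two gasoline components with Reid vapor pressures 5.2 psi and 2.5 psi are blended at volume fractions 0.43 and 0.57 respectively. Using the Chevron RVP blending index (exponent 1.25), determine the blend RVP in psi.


Chevron index: RVP_blend = (sum xi*RVPi^1.25)^(1/1.25)
RVP^1.25 terms: 0.43 * 5.2^1.25 + 0.57 * 2.5^1.25 = 5.16839
RVP_blend = 5.16839^(1/1.25) = 3.721

3.721 psi


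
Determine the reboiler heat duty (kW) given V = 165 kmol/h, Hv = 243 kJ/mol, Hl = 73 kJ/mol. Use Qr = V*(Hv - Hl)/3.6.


Qr = 165 * (243 - 73) / 3.6 = 165 * 170 / 3.6 = 7792

7792 kW


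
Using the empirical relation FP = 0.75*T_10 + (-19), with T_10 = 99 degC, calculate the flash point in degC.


FP = 0.75 * 99 + (-19) = 55.25

55.25 degC


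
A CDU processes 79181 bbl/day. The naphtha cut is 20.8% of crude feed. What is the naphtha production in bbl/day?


Crude throughput = 79181 bbl/day
Fraction yield = 20.8%
yield = throughput * fraction / 100
yield = 79181 * 20.8 / 100 = 16469.648

16469.648 bbl/day


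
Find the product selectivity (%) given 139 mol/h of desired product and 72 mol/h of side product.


Selectivity = desired / (desired + undesired) * 100
Total products = 139 + 72 = 211 mol/h
S = 139 / 211 * 100
= 0.6588 * 100
= 65.88 %

65.88 %


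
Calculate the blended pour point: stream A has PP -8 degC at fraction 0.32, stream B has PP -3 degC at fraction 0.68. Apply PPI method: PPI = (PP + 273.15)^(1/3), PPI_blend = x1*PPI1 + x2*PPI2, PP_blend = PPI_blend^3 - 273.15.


PPI_1 = (-8 + 273.15)^(1/3) = 6.42437
PPI_2 = (-3 + 273.15)^(1/3) = 6.464501
PPI_blend = 0.32 * 6.42437 + 0.68 * 6.464501 = 6.451659
PP_blend = 6.451659^3 - 273.15 = 268.5432 - 273.15 = -4.61

-4.61 degC


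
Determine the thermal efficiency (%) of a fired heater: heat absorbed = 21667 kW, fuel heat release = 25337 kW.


Furnace efficiency = Q_absorbed / Q_fuel * 100
= 21667 / 25337 * 100 = 85.52

85.52 %


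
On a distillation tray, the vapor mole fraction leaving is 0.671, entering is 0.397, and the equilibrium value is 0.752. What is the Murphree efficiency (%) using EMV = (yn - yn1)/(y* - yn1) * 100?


Murphree vapor efficiency: EMV = (y_n - y_(n-1)) / (y*_n - y_(n-1)) * 100
EMV = (0.671 - 0.397) / (0.752 - 0.397) * 100 = 0.274 / 0.355 * 100 = 77.18

77.18 %


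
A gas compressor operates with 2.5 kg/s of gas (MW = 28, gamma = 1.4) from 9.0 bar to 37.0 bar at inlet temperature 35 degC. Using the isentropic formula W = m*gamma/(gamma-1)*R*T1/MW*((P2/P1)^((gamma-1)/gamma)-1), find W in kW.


Isentropic work: W = m*(gamma/(gamma-1))*(R*T1/MW)*((P2/P1)^((gamma-1)/gamma) - 1)
T1 = 35 + 273.15 = 308.15 K
Pressure ratio = 37.0 / 9.0 = 4.11111
Exponent = (1.4 - 1)/1.4 = 0.285714
(P2/P1)^exp - 1 = 4.11111^0.285714 - 1 = 0.497672
W = 2.5 * 1.4 / 0.4 * 8.314 * 308.15 / 28 * 0.497672 = 398.4

398.4 kW


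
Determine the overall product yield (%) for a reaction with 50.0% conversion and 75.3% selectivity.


Overall yield = conversion (%) * selectivity (%) / 100
Conversion = 50.0%, Selectivity = 75.3%
Y = 50.0 * 75.3 / 100
= 37.65 %

37.65 %


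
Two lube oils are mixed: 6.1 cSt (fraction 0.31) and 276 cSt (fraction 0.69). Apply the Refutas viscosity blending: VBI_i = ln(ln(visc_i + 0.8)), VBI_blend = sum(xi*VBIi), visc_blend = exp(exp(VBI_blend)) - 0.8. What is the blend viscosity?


Refutas method: VBN_i = 14.534*ln(ln(visc_i + 0.8)) + 10.975, blended linearly by mass fraction; since VBN is linear in VBI_i = ln(ln(visc_i + 0.8)) and the fractions sum to 1, blend VBI directly: visc = exp(exp(VBI_blend)) - 0.8
VBI_1 = ln(ln(6.1 + 0.8)) = 0.658308
VBI_2 = ln(ln(276 + 0.8)) = 1.72692
VBI_blend = 0.31 * 0.658308 + 0.69 * 1.72692 = 1.39565
visc_blend = exp(exp(1.39565)) - 0.8 = 55.89

55.89 cSt


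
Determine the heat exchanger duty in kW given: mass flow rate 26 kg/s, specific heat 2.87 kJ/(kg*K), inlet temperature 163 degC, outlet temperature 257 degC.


Q = m_dot * cp * delta_T
delta_T = 257 - 163 = 94 K
Q = 26 * 2.87 * 94
= 74.62 * 94
= 7014.28 kW

7014.28 kW


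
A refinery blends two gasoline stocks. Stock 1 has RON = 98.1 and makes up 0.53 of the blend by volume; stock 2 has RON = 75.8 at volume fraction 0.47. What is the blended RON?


Linear blending: RON_blend = sum(vi * RONi)
Contribution 1: 0.53 * 98.1 = 51.993
Contribution 2: 0.47 * 75.8 = 35.626
RON_blend = 51.993 + 35.626 = 87.619

87.619


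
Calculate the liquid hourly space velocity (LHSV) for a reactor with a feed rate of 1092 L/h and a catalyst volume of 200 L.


LHSV = volumetric feed rate / catalyst volume
= 1092 L/h / 200 L
= 5.460 h^-1

5.460 h^-1


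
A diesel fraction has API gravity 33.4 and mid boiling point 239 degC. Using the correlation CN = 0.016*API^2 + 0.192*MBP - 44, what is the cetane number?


CN = 0.016 * 33.4^2 + 0.192 * 239 - 44
CN = 17.84896 + 45.888 - 44 = 19.73696

19.73696


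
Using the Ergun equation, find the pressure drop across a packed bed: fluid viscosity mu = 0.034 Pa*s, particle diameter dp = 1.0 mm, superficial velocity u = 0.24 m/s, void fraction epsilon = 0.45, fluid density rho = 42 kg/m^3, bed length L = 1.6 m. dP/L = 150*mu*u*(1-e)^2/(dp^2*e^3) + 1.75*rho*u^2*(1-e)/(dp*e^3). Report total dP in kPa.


dp = 1.0 mm = 0.001 m
Viscous term = 150*0.034*0.24*(1-0.45)^2 / (0.001^2*0.45^3) = 4063210
Inertial term = 1.75*42*0.24^2*(1-0.45) / (0.001*0.45^3) = 25552.6
dP/L = 4063210 + 25552.6 = 4088760 Pa/m
dP = 4088760 * 1.6 / 1000 = 6542 kPa

6542 kPa


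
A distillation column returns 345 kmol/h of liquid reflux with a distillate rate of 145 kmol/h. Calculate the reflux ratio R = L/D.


Reflux ratio definition: R = L / D (liquid returned / distillate withdrawn)
L = 345 kmol/h, D = 145 kmol/h
R = 345 / 145 = 2.379

2.379


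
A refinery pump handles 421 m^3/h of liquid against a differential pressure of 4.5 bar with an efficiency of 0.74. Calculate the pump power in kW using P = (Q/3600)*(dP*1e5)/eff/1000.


Q = 421 / 3600 = 0.116944 m^3/s
P = 0.116944 * (4.5 * 1e5) / 0.74 / 1000 = 71.11

71.11 kW


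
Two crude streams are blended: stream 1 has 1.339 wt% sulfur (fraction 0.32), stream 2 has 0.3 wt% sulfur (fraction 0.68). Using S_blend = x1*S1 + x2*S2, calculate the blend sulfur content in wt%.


Linear sulfur blending: S_blend = x1*S1 + x2*S2
Contribution 1: 0.32 * 1.339 = 0.42848 wt%
Contribution 2: 0.68 * 0.3 = 0.204 wt%
S_blend = 0.42848 + 0.204 = 0.63248

0.63248 wt%


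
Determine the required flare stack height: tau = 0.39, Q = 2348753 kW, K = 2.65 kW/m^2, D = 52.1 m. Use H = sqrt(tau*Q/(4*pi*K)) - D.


tau*Q/(4*pi*K) = 0.39 * 2348753 / (4 * pi * 2.65) = 27507.2
sqrt(27507.2) = 165.853
H = 165.853 - 52.1 = 113.8

113.8 m


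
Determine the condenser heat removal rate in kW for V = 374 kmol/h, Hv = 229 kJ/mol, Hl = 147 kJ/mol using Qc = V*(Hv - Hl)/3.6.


Qc = 374 * (229 - 147) / 3.6 = 374 * 82 / 3.6 = 8519

8519 kW


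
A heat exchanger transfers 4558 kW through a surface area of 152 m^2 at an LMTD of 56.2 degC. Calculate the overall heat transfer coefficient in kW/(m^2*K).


From Q = U*A*LMTD, U = Q / (A * LMTD)
U = 4558 / (152 * 56.2) = 4558 / 8542.4 = 0.5336

0.5336 kW/(m^2*K)


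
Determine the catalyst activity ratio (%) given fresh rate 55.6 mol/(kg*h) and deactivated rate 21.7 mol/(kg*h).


Activity (%) = (rate_used / rate_fresh) * 100
rate_used = 21.7, rate_fresh = 55.6
= (21.7 / 55.6) * 100
= 0.3903 * 100 = 39.03

39.03 %


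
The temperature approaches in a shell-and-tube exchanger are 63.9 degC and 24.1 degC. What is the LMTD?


LMTD = (dT1 - dT2) / ln(dT1/dT2)
= (63.9 - 24.1) / ln(63.9 / 24.1) = 39.8 / 0.975108 = 40.82

40.82 degC


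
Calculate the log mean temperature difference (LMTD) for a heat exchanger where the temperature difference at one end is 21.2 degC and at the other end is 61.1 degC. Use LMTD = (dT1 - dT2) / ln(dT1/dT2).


LMTD = (dT1 - dT2) / ln(dT1/dT2)
= (21.2 - 61.1) / ln(21.2 / 61.1) = -39.9 / -1.05851 = 37.69

37.69 degC


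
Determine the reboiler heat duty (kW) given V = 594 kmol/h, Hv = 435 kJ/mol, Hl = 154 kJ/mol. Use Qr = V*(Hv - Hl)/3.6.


Qr = 594 * (435 - 154) / 3.6 = 594 * 281 / 3.6 = 46360

46360 kW


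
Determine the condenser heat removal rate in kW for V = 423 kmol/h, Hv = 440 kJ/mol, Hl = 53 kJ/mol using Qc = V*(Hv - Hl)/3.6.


Qc = 423 * (440 - 53) / 3.6 = 423 * 387 / 3.6 = 45470

45470 kW


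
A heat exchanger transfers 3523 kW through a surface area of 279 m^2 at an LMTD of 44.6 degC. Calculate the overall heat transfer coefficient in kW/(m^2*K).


From Q = U*A*LMTD, U = Q / (A * LMTD)
U = 3523 / (279 * 44.6) = 3523 / 12443.4 = 0.2831

0.2831 kW/(m^2*K)


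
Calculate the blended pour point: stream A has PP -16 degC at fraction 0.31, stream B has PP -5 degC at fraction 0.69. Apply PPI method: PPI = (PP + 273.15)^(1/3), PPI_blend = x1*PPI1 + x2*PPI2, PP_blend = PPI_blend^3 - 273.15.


PPI_1 = (-16 + 273.15)^(1/3) = 6.359098
PPI_2 = (-5 + 273.15)^(1/3) = 6.448508
PPI_blend = 0.31 * 6.359098 + 0.69 * 6.448508 = 6.420791
PP_blend = 6.420791^3 - 273.15 = 264.7071 - 273.15 = -8.44

-8.44 degC


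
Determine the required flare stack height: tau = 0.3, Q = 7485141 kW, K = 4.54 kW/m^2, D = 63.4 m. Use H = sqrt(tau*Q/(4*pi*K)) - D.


tau*Q/(4*pi*K) = 0.3 * 7485141 / (4 * pi * 4.54) = 39360
sqrt(39360) = 198.394
H = 198.394 - 63.4 = 135.0

135.0 m


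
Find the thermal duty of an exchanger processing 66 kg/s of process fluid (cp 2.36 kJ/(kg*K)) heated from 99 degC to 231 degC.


Q = m_dot * cp * delta_T
delta_T = 231 - 99 = 132 K
Q = 66 * 2.36 * 132
= 155.76 * 132
= 20560.32 kW

20560.32 kW


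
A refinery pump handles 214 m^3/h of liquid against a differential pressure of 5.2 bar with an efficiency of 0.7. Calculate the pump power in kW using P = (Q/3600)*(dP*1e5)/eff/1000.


Q = 214 / 3600 = 0.0594444 m^3/s
P = 0.0594444 * (5.2 * 1e5) / 0.7 / 1000 = 44.16

44.16 kW


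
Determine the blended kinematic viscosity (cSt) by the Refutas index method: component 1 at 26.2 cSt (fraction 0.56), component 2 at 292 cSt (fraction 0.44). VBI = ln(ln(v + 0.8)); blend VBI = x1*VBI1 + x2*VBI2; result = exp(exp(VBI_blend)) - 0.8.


Refutas method: VBN_i = 14.534*ln(ln(visc_i + 0.8)) + 10.975, blended linearly by mass fraction; since VBN is linear in VBI_i = ln(ln(visc_i + 0.8)) and the fractions sum to 1, blend VBI directly: visc = exp(exp(VBI_blend)) - 0.8
VBI_1 = ln(ln(26.2 + 0.8)) = 1.19266
VBI_2 = ln(ln(292 + 0.8)) = 1.73686
VBI_blend = 0.56 * 1.19266 + 0.44 * 1.73686 = 1.43211
visc_blend = exp(exp(1.43211)) - 0.8 = 65.06

65.06 cSt


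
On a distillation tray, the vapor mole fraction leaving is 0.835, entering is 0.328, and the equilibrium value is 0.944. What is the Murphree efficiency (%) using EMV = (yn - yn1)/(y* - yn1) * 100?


Murphree vapor efficiency: EMV = (y_n - y_(n-1)) / (y*_n - y_(n-1)) * 100
EMV = (0.835 - 0.328) / (0.944 - 0.328) * 100 = 0.507 / 0.616 * 100 = 82.31

82.31 %


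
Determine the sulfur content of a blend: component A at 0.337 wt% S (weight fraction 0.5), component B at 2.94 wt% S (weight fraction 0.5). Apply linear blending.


Linear sulfur blending: S_blend = x1*S1 + x2*S2
Contribution 1: 0.5 * 0.337 = 0.1685 wt%
Contribution 2: 0.5 * 2.94 = 1.47 wt%
S_blend = 0.1685 + 1.47 = 1.6385

1.6385 wt%


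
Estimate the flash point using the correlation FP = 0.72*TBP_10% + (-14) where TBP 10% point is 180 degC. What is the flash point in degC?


FP = 0.72 * 180 + (-14) = 115.6

115.6 degC


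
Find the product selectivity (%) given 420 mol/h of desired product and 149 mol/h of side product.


Selectivity = desired / (desired + undesired) * 100
Total products = 420 + 149 = 569 mol/h
S = 420 / 569 * 100
= 0.7381 * 100
= 73.81 %

73.81 %


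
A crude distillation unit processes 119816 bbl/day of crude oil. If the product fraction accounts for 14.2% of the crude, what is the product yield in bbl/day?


Crude throughput = 119816 bbl/day
Fraction yield = 14.2%
yield = throughput * fraction / 100
yield = 119816 * 14.2 / 100 = 17013.872

17013.872 bbl/day


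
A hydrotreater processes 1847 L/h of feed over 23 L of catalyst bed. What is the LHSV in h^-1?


LHSV = volumetric feed rate / catalyst volume
= 1847 L/h / 23 L
= 80.30 h^-1

80.30 h^-1


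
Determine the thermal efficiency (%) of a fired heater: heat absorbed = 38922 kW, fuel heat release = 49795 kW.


Furnace efficiency = Q_absorbed / Q_fuel * 100
= 38922 / 49795 * 100 = 78.16

78.16 %


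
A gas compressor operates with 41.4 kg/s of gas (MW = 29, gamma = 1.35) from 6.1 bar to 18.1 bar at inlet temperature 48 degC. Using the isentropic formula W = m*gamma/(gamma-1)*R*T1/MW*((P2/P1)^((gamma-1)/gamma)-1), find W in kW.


Isentropic work: W = m*(gamma/(gamma-1))*(R*T1/MW)*((P2/P1)^((gamma-1)/gamma) - 1)
T1 = 48 + 273.15 = 321.15 K
Pressure ratio = 18.1 / 6.1 = 2.96721
Exponent = (1.35 - 1)/1.35 = 0.259259
(P2/P1)^exp - 1 = 2.96721^0.259259 - 1 = 0.325747
W = 41.4 * 1.35 / 0.35 * 8.314 * 321.15 / 29 * 0.325747 = 4789

4789 kW


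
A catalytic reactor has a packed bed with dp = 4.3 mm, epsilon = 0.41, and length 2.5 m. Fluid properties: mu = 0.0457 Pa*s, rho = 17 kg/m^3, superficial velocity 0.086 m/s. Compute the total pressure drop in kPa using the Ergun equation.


dp = 4.3 mm = 0.0043 m
Viscous term = 150*0.0457*0.086*(1-0.41)^2 / (0.0043^2*0.41^3) = 161035
Inertial term = 1.75*17*0.086^2*(1-0.41) / (0.0043*0.41^3) = 438.042
dP/L = 161035 + 438.042 = 161473 Pa/m
dP = 161473 * 2.5 / 1000 = 403.7 kPa

403.7 kPa


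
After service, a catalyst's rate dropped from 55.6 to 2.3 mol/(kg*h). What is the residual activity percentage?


Activity (%) = (rate_used / rate_fresh) * 100
rate_used = 2.3, rate_fresh = 55.6
= (2.3 / 55.6) * 100
= 0.04137 * 100 = 4.137

4.137 %


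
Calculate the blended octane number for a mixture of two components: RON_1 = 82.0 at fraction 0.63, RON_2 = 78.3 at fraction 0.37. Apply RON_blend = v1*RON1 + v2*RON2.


Linear blending: RON_blend = sum(vi * RONi)
Contribution 1: 0.63 * 82.0 = 51.66
Contribution 2: 0.37 * 78.3 = 28.971
RON_blend = 51.66 + 28.971 = 80.631

80.631


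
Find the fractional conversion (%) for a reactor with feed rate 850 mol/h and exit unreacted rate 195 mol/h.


X = (F_in - F_out) / F_in * 100
Moles reacted = 850 - 195 = 655
X = 655 / 850 * 100
= 0.7706 * 100
= 77.06 %

77.06 %


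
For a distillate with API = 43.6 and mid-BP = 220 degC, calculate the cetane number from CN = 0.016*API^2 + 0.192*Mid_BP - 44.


CN = 0.016 * 43.6^2 + 0.192 * 220 - 44
CN = 30.41536 + 42.24 - 44 = 28.65536

28.65536


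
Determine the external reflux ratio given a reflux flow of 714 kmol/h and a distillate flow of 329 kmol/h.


Reflux ratio definition: R = L / D (liquid returned / distillate withdrawn)
L = 714 kmol/h, D = 329 kmol/h
R = 714 / 329 = 2.170

2.170


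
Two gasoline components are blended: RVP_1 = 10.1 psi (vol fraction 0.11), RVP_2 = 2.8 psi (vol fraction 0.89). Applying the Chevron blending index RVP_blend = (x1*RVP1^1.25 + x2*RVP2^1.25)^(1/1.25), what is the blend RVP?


Chevron index: RVP_blend = (sum xi*RVPi^1.25)^(1/1.25)
RVP^1.25 terms: 0.11 * 10.1^1.25 + 0.89 * 2.8^1.25 = 5.20416
RVP_blend = 5.20416^(1/1.25) = 3.742

3.742 psi


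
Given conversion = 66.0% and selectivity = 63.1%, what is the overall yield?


Overall yield = conversion (%) * selectivity (%) / 100
Conversion = 66.0%, Selectivity = 63.1%
Y = 66.0 * 63.1 / 100
= 41.646 %

41.646 %


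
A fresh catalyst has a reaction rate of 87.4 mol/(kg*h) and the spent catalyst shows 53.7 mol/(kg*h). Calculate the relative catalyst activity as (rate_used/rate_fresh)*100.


Activity (%) = (rate_used / rate_fresh) * 100
rate_used = 53.7, rate_fresh = 87.4
= (53.7 / 87.4) * 100
= 0.6144 * 100 = 61.44

61.44 %


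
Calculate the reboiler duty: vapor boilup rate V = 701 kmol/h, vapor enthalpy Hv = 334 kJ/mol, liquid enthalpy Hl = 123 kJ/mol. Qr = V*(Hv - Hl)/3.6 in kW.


Qr = 701 * (334 - 123) / 3.6 = 701 * 211 / 3.6 = 41090

41090 kW


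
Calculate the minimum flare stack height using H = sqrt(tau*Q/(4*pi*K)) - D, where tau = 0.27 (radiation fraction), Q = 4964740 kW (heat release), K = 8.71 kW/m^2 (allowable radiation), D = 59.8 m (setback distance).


tau*Q/(4*pi*K) = 0.27 * 4964740 / (4 * pi * 8.71) = 12247.1
sqrt(12247.1) = 110.667
H = 110.667 - 59.8 = 50.87

50.87 m


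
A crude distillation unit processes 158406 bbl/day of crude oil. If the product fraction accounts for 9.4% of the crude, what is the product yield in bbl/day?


Crude throughput = 158406 bbl/day
Fraction yield = 9.4%
yield = throughput * fraction / 100
yield = 158406 * 9.4 / 100 = 14890.164

14890.164 bbl/day


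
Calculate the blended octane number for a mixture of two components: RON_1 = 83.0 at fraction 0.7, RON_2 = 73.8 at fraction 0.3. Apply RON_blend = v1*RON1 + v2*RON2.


Linear blending: RON_blend = sum(vi * RONi)
Contribution 1: 0.7 * 83.0 = 58.1
Contribution 2: 0.3 * 73.8 = 22.14
RON_blend = 58.1 + 22.14 = 80.24

80.24


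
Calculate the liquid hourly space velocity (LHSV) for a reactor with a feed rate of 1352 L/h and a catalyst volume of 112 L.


LHSV = volumetric feed rate / catalyst volume
= 1352 L/h / 112 L
= 12.07 h^-1

12.07 h^-1


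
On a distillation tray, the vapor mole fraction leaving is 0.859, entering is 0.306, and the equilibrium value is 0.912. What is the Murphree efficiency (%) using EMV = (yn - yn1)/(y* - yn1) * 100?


Murphree vapor efficiency: EMV = (y_n - y_(n-1)) / (y*_n - y_(n-1)) * 100
EMV = (0.859 - 0.306) / (0.912 - 0.306) * 100 = 0.553 / 0.606 * 100 = 91.25

91.25 %


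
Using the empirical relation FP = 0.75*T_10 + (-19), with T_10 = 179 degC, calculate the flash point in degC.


FP = 0.75 * 179 + (-19) = 115.25

115.25 degC


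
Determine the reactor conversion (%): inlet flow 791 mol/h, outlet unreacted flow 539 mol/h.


X = (F_in - F_out) / F_in * 100
Moles reacted = 791 - 539 = 252
X = 252 / 791 * 100
= 0.3186 * 100
= 31.86 %

31.86 %


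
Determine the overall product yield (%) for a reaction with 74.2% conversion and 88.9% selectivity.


Overall yield = conversion (%) * selectivity (%) / 100
Conversion = 74.2%, Selectivity = 88.9%
Y = 74.2 * 88.9 / 100
= 65.9638 %

65.9638 %


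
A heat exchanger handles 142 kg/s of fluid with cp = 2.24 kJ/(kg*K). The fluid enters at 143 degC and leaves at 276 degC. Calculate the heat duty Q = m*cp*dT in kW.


Q = m_dot * cp * delta_T
delta_T = 276 - 143 = 133 K
Q = 142 * 2.24 * 133
= 318.08 * 133
= 42304.64 kW

42304.64 kW


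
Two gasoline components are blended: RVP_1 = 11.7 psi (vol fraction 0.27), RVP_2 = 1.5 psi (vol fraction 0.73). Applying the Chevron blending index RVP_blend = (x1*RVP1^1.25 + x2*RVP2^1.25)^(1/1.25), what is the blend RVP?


Chevron index: RVP_blend = (sum xi*RVPi^1.25)^(1/1.25)
RVP^1.25 terms: 0.27 * 11.7^1.25 + 0.73 * 1.5^1.25 = 7.05428
RVP_blend = 7.05428^(1/1.25) = 4.773

4.773 psi


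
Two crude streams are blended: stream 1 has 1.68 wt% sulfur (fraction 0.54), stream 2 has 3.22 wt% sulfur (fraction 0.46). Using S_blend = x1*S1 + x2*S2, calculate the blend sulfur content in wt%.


Linear sulfur blending: S_blend = x1*S1 + x2*S2
Contribution 1: 0.54 * 1.68 = 0.9072 wt%
Contribution 2: 0.46 * 3.22 = 1.4812 wt%
S_blend = 0.9072 + 1.4812 = 2.3884

2.3884 wt%


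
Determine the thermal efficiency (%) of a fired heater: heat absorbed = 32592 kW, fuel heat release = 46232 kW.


Furnace efficiency = Q_absorbed / Q_fuel * 100
= 32592 / 46232 * 100 = 70.50

70.50 %


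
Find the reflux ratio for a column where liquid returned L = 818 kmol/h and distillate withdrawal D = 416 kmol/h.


Reflux ratio definition: R = L / D (liquid returned / distillate withdrawn)
L = 818 kmol/h, D = 416 kmol/h
R = 818 / 416 = 1.966

1.966


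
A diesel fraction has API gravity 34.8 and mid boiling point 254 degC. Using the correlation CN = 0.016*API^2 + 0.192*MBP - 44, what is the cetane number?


CN = 0.016 * 34.8^2 + 0.192 * 254 - 44
CN = 19.37664 + 48.768 - 44 = 24.14464

24.14464


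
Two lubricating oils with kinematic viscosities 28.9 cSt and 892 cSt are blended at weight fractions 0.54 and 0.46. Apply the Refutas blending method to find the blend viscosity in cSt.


Refutas method: VBN_i = 14.534*ln(ln(visc_i + 0.8)) + 10.975, blended linearly by mass fraction; since VBN is linear in VBI_i = ln(ln(visc_i + 0.8)) and the fractions sum to 1, blend VBI directly: visc = exp(exp(VBI_blend)) - 0.8
VBI_1 = ln(ln(28.9 + 0.8)) = 1.22117
VBI_2 = ln(ln(892 + 0.8)) = 1.91609
VBI_blend = 0.54 * 1.22117 + 0.46 * 1.91609 = 1.54083
visc_blend = exp(exp(1.54083)) - 0.8 = 105.7

105.7 cSt
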